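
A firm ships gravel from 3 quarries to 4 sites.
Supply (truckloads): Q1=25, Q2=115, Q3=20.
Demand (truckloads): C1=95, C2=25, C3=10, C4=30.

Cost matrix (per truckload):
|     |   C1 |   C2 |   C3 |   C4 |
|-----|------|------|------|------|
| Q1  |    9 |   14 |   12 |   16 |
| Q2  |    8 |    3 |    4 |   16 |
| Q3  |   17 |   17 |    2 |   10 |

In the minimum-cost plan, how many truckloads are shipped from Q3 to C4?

Optimal shipments:
  Q1–C1: 15 × 9 = 135
  Q1–C4: 10 × 16 = 160
  Q2–C1: 80 × 8 = 640
  Q2–C2: 25 × 3 = 75
  Q2–C3: 10 × 4 = 40
  Q3–C4: 20 × 10 = 200
Total cost = 1250.
So Q3→C4 carries 20 truckloads.

20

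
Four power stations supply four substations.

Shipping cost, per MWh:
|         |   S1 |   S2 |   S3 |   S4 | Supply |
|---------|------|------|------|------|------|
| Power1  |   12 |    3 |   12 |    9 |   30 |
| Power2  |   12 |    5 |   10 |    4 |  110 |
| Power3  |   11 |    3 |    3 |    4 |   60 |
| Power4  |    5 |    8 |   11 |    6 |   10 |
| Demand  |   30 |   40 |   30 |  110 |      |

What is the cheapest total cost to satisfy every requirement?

A cheapest plan:
  Power1 to S2: 30 × 3 = 90
  Power2 to S4: 110 × 4 = 440
  Power3 to S1: 20 × 11 = 220
  Power3 to S2: 10 × 3 = 30
  Power3 to S3: 30 × 3 = 90
  Power4 to S1: 10 × 5 = 50
Total = 90 + 440 + 220 + 30 + 90 + 50 = 920.
(Supply check: Power1 ships 30; Power2 ships 110; Power3 ships 60; Power4 ships 10.)

920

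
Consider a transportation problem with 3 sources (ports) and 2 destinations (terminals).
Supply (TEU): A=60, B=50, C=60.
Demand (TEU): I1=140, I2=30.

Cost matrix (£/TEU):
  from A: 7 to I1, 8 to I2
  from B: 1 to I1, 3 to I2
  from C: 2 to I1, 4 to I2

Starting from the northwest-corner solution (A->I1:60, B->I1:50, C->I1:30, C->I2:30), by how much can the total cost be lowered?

30

Current plan cost = 60·7 + 50·1 + 30·2 + 30·4 = £650.
Optimal plan:
  A–I1: 30 × £7 = £210
  A–I2: 30 × £8 = £240
  B–I1: 50 × £1 = £50
  C–I1: 60 × £2 = £120
Optimal cost = £620.
Saving = 650 − 620 = £30.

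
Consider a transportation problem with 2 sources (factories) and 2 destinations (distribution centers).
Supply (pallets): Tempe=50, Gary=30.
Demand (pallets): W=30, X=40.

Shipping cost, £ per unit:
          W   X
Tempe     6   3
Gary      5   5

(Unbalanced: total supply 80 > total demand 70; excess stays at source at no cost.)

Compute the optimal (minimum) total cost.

A cheapest plan:
  Tempe–X: 40 × £3 = £120
  Gary–W: 30 × £5 = £150
Total = 120 + 150 = £270.

270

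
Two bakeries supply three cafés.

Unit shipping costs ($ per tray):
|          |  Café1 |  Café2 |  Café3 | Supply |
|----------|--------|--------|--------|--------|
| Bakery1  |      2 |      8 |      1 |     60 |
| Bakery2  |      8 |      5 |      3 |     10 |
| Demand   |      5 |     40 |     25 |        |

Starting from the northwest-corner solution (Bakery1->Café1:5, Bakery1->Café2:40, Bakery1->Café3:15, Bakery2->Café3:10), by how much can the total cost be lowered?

Current plan cost = 5·2 + 40·8 + 15·1 + 10·3 = $375.
Optimal plan:
  Bakery1–Café1: 5 trays
  Bakery1–Café2: 30 trays
  Bakery1–Café3: 25 trays
  Bakery2–Café2: 10 trays
Optimal cost = $325.
Saving = 375 − 325 = $50.

50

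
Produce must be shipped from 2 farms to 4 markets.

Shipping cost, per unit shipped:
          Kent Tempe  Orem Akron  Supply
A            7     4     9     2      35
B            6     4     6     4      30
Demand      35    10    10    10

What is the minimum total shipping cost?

A cheapest plan:
  A to Kent: 15 × 7 = 105
  A to Tempe: 10 × 4 = 40
  A to Akron: 10 × 2 = 20
  B to Kent: 20 × 6 = 120
  B to Orem: 10 × 6 = 60
Total = 105 + 40 + 20 + 120 + 60 = 345.

345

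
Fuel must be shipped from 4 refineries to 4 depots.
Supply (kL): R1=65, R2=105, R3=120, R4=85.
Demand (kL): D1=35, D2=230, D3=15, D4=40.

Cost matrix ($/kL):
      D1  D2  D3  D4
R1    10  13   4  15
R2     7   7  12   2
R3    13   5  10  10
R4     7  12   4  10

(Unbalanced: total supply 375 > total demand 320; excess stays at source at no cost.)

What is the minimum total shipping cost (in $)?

Optimal allocation:
  R1–D3: 10 kL
  R2–D2: 65 kL
  R2–D4: 40 kL
  R3–D2: 120 kL
  R4–D1: 35 kL
  R4–D2: 45 kL
  R4–D3: 5 kL
Total cost = $1980.

1980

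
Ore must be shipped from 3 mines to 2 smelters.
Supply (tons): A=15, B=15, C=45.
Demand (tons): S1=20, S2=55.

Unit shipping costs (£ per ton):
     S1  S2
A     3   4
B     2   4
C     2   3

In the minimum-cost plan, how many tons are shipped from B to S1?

Solving gives:
  A–S2: 15 × £4 = £60
  B–S1: 15 × £2 = £30
  C–S1: 5 × £2 = £10
  C–S2: 40 × £3 = £120
Total cost = £220.
So B→S1 carries 15 tons.

15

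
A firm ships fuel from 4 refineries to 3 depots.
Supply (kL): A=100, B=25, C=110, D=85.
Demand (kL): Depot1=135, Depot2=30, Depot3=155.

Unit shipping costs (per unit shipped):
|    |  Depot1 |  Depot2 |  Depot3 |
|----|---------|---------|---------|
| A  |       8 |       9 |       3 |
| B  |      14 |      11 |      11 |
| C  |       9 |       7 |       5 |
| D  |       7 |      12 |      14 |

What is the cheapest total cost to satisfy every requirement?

1930

One minimum-cost allocation:
  A–Depot3: 100 × 3 = 300
  B–Depot2: 25 × 11 = 275
  C–Depot1: 50 × 9 = 450
  C–Depot2: 5 × 7 = 35
  C–Depot3: 55 × 5 = 275
  D–Depot1: 85 × 7 = 595
Total = 300 + 275 + 450 + 35 + 275 + 595 = 1930.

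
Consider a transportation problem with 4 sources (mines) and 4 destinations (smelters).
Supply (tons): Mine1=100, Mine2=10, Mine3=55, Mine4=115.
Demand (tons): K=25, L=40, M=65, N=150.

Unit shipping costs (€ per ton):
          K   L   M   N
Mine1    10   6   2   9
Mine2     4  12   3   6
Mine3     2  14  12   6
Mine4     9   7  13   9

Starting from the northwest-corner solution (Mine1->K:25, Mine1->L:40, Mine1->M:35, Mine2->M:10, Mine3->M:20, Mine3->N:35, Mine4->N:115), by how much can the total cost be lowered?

420

Current plan cost = 25·10 + 40·6 + 35·2 + 10·3 + 20·12 + 35·6 + 115·9 = €2075.
Optimal plan:
  Mine1→L: 35 tons
  Mine1→M: 65 tons
  Mine2→N: 10 tons
  Mine3→K: 25 tons
  Mine3→N: 30 tons
  Mine4→L: 5 tons
  Mine4→N: 110 tons
Optimal cost = €1655.
Saving = 2075 − 1655 = €420.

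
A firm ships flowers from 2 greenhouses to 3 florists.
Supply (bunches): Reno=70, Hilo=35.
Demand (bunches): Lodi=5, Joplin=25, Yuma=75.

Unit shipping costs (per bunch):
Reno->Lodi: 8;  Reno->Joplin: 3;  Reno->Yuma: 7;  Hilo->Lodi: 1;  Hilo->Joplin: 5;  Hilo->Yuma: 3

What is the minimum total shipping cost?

485

A cheapest plan:
  Reno->Joplin: 25 × 3 = 75
  Reno->Yuma: 45 × 7 = 315
  Hilo->Lodi: 5 × 1 = 5
  Hilo->Yuma: 30 × 3 = 90
Total = 75 + 315 + 5 + 90 = 485.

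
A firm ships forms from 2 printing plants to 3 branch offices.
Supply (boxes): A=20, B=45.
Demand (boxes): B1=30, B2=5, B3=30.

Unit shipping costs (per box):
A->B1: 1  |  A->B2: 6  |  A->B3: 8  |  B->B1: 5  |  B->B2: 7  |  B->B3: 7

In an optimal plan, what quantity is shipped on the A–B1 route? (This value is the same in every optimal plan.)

20

Solving gives:
  A–B1: 20 × 1 = 20
  B–B1: 10 × 5 = 50
  B–B2: 5 × 7 = 35
  B–B3: 30 × 7 = 210
Total cost = 315.
So A→B1 carries 20 boxes.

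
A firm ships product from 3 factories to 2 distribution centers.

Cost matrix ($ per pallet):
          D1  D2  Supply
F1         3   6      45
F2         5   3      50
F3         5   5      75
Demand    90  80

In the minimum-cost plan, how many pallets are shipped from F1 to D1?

45

The minimum-cost plan:
  F1 to D1: 45 × $3 = $135
  F2 to D2: 50 × $3 = $150
  F3 to D1: 45 × $5 = $225
  F3 to D2: 30 × $5 = $150
Total cost = $660.
So F1→D1 carries 45 pallets.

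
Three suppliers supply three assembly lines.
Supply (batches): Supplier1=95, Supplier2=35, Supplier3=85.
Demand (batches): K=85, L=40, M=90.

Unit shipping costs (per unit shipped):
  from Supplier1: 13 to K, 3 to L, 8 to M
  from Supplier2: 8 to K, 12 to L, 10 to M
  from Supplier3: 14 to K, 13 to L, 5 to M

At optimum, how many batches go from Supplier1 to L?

Solving gives:
  Supplier1–K: 50 batches
  Supplier1–L: 40 batches
  Supplier1–M: 5 batches
  Supplier2–K: 35 batches
  Supplier3–M: 85 batches
Total cost = 1515.
So Supplier1→L carries 40 batches.

40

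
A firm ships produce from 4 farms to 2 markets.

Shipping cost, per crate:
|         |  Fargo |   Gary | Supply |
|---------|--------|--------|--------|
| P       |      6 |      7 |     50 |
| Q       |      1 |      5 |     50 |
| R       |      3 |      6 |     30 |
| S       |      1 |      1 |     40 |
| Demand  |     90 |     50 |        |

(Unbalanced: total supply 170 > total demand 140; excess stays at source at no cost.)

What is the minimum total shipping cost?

One minimum-cost allocation:
  P to Fargo: 10 × 6 = 60
  P to Gary: 10 × 7 = 70
  Q to Fargo: 50 × 1 = 50
  R to Fargo: 30 × 3 = 90
  S to Gary: 40 × 1 = 40
Total = 60 + 70 + 50 + 90 + 40 = 310.
(Supply check: P ships 20; Q ships 50; R ships 30; S ships 40.)

310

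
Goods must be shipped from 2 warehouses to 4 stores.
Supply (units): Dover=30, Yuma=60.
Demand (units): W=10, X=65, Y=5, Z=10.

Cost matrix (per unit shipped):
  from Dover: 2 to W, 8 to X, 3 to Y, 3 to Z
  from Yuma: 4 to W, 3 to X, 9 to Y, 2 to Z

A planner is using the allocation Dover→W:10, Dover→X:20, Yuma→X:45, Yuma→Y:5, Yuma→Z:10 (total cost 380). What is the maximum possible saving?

95

Current plan cost = 10·2 + 20·8 + 45·3 + 5·9 + 10·2 = 380.
Optimal plan:
  Dover–W: 10 × 2 = 20
  Dover–X: 5 × 8 = 40
  Dover–Y: 5 × 3 = 15
  Dover–Z: 10 × 3 = 30
  Yuma–X: 60 × 3 = 180
Optimal cost = 285.
Saving = 380 − 285 = 95.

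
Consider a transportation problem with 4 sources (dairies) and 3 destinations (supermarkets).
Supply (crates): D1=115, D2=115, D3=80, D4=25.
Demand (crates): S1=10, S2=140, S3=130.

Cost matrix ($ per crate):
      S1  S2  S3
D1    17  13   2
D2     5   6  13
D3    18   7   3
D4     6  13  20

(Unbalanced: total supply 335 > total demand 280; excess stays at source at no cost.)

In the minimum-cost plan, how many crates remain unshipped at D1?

Minimum-cost shipments:
  D1–S3: 115 × $2 = $230
  D2–S1: 10 × $5 = $50
  D2–S2: 105 × $6 = $630
  D3–S2: 35 × $7 = $245
  D3–S3: 15 × $3 = $45
Total cost = $1200.
D1 ships 115 of its 115, leaving 0.

0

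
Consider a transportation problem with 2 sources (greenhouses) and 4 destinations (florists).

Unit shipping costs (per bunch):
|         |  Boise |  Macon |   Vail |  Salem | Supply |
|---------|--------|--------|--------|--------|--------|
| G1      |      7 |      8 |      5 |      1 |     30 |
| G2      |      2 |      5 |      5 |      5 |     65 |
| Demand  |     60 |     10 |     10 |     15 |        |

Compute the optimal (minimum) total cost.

250

An optimal shipping plan:
  G1 to Macon: 5 × 8 = 40
  G1 to Vail: 10 × 5 = 50
  G1 to Salem: 15 × 1 = 15
  G2 to Boise: 60 × 2 = 120
  G2 to Macon: 5 × 5 = 25
Total = 40 + 50 + 15 + 120 + 25 = 250.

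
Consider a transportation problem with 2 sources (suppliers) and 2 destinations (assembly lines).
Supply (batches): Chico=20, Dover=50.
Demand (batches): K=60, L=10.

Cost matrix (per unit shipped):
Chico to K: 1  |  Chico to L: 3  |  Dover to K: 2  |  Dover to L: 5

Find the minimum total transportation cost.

140

A cheapest plan:
  Chico->K: 10 × 1 = 10
  Chico->L: 10 × 3 = 30
  Dover->K: 50 × 2 = 100
Total = 10 + 30 + 100 = 140.
(Supply check: Chico ships 20; Dover ships 50.)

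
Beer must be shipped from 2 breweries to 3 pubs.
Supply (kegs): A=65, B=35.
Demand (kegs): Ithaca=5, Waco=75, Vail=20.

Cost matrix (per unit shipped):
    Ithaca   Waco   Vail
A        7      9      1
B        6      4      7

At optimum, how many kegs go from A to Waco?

Optimal shipments:
  A→Ithaca: 5 × 7 = 35
  A→Waco: 40 × 9 = 360
  A→Vail: 20 × 1 = 20
  B→Waco: 35 × 4 = 140
Total cost = 555.
So A→Waco carries 40 kegs.

40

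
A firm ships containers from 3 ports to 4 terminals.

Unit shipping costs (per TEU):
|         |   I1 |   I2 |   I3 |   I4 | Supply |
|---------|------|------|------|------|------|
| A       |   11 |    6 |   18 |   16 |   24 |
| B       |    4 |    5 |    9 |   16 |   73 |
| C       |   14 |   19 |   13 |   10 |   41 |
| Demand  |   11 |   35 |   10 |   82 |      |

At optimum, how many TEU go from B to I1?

11

Optimal shipments:
  A->I4: 24 × 16 = 384
  B->I1: 11 × 4 = 44
  B->I2: 35 × 5 = 175
  B->I3: 10 × 9 = 90
  B->I4: 17 × 16 = 272
  C->I4: 41 × 10 = 410
Total cost = 1375.
So B→I1 carries 11 TEU.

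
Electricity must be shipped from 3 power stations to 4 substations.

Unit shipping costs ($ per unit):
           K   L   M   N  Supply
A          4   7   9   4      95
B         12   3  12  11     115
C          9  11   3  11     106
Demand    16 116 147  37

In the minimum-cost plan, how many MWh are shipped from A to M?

Solving gives:
  A→K: 16 MWh
  A→L: 1 MWh
  A→M: 41 MWh
  A→N: 37 MWh
  B→L: 115 MWh
  C→M: 106 MWh
Total cost = $1251.
So A→M carries 41 MWh.

41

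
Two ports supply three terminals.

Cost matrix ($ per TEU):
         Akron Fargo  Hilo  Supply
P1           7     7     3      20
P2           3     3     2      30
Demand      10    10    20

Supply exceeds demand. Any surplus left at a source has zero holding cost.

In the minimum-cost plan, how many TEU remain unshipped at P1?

Minimum-cost shipments:
  P1–Hilo: 10 × $3 = $30
  P2–Akron: 10 × $3 = $30
  P2–Fargo: 10 × $3 = $30
  P2–Hilo: 10 × $2 = $20
Total cost = $110.
P1 ships 10 of its 20, leaving 10.

10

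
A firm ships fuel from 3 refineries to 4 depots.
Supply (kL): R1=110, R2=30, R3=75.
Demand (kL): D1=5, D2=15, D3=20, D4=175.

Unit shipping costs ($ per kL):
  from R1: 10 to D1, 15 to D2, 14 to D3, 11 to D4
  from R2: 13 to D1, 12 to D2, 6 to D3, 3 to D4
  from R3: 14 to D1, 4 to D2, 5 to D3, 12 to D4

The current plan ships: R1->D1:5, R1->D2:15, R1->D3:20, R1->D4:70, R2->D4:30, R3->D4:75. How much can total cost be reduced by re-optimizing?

380

Current plan cost = 5·10 + 15·15 + 20·14 + 70·11 + 30·3 + 75·12 = $2315.
Optimal plan:
  R1–D1: 5 × $10 = $50
  R1–D4: 105 × $11 = $1155
  R2–D4: 30 × $3 = $90
  R3–D2: 15 × $4 = $60
  R3–D3: 20 × $5 = $100
  R3–D4: 40 × $12 = $480
Optimal cost = $1935.
Saving = 2315 − 1935 = $380.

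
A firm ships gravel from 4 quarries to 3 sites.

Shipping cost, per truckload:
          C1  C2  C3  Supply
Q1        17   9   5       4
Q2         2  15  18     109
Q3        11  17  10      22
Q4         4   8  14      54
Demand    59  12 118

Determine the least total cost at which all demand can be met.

One minimum-cost allocation:
  Q1→C3: 4 truckloads
  Q2→C1: 59 truckloads
  Q2→C3: 50 truckloads
  Q3→C3: 22 truckloads
  Q4→C2: 12 truckloads
  Q4→C3: 42 truckloads
Total cost = 1942.

1942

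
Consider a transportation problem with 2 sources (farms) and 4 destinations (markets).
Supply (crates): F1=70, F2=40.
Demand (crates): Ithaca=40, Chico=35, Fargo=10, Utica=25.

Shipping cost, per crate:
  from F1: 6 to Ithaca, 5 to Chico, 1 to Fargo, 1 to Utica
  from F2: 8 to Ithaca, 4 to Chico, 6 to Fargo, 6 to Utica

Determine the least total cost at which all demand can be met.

425

An optimal shipping plan:
  F1–Ithaca: 35 crates
  F1–Fargo: 10 crates
  F1–Utica: 25 crates
  F2–Ithaca: 5 crates
  F2–Chico: 35 crates
Total cost = 425.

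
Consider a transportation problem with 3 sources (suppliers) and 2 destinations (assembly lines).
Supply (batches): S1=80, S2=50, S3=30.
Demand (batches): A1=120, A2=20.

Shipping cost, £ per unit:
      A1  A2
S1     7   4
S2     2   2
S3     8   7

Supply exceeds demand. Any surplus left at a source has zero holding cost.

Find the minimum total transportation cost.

One minimum-cost allocation:
  S1→A1: 60 × £7 = £420
  S1→A2: 20 × £4 = £80
  S2→A1: 50 × £2 = £100
  S3→A1: 10 × £8 = £80
Total = 420 + 80 + 100 + 80 = £680.
(Supply check: S1 ships 80; S2 ships 50; S3 ships 10.)

680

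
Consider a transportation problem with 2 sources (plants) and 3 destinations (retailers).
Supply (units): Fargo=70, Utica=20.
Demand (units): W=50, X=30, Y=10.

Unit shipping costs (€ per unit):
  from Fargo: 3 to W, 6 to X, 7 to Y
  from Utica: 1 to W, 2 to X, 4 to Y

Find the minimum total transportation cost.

320

An optimal shipping plan:
  Fargo to W: 50 × €3 = €150
  Fargo to X: 10 × €6 = €60
  Fargo to Y: 10 × €7 = €70
  Utica to X: 20 × €2 = €40
Total = 150 + 60 + 70 + 40 = €320.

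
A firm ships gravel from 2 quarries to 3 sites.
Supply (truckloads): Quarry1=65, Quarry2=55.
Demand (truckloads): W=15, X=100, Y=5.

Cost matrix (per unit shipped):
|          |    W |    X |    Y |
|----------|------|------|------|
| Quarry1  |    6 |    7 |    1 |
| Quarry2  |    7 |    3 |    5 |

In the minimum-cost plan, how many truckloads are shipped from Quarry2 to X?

55

The minimum-cost plan:
  Quarry1–W: 15 × 6 = 90
  Quarry1–X: 45 × 7 = 315
  Quarry1–Y: 5 × 1 = 5
  Quarry2–X: 55 × 3 = 165
Total cost = 575.
So Quarry2→X carries 55 truckloads.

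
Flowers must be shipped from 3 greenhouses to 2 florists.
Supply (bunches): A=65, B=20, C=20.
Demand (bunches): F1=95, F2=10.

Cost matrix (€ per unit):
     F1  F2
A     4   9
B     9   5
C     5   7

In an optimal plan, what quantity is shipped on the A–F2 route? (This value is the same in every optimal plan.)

0

Optimal shipments:
  A–F1: 65 × €4 = €260
  B–F1: 10 × €9 = €90
  B–F2: 10 × €5 = €50
  C–F1: 20 × €5 = €100
Total cost = €500.
The route A→F2 is not used.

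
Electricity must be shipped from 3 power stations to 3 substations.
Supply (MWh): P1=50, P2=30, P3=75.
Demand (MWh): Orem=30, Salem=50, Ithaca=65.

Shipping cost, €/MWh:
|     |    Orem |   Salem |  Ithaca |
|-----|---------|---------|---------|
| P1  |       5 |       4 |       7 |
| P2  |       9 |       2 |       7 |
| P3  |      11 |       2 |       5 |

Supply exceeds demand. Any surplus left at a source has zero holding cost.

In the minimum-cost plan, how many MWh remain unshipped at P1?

Minimum-cost shipments:
  P1–Orem: 30 MWh
  P1–Salem: 10 MWh
  P2–Salem: 30 MWh
  P3–Salem: 10 MWh
  P3–Ithaca: 65 MWh
Total cost = €595.
P1 ships 40 of its 50, leaving 10.

10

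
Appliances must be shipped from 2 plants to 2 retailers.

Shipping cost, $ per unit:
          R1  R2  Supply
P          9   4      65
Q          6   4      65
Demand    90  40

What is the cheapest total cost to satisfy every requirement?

One minimum-cost allocation:
  P→R1: 25 × $9 = $225
  P→R2: 40 × $4 = $160
  Q→R1: 65 × $6 = $390
Total = 225 + 160 + 390 = $775.

775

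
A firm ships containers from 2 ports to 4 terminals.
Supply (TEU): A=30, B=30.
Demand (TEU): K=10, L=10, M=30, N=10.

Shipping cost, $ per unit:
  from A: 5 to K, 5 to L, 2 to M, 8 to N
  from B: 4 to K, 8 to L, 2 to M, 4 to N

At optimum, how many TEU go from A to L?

Optimal shipments:
  A–L: 10 TEU
  A–M: 20 TEU
  B–K: 10 TEU
  B–M: 10 TEU
  B–N: 10 TEU
Total cost = $190.
So A→L carries 10 TEU.

10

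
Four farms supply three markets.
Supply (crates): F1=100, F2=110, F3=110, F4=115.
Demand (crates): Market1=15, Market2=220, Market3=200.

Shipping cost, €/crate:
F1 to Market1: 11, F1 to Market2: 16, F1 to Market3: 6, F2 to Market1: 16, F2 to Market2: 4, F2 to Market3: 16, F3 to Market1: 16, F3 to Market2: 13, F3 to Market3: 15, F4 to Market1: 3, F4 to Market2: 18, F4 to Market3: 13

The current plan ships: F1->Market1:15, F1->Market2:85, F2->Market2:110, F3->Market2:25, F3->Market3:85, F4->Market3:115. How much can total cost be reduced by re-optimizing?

Current plan cost = 15·11 + 85·16 + 110·4 + 25·13 + 85·15 + 115·13 = €5060.
Optimal plan:
  F1–Market3: 100 × €6 = €600
  F2–Market2: 110 × €4 = €440
  F3–Market2: 110 × €13 = €1430
  F4–Market1: 15 × €3 = €45
  F4–Market3: 100 × €13 = €1300
Optimal cost = €3815.
Saving = 5060 − 3815 = €1245.

1245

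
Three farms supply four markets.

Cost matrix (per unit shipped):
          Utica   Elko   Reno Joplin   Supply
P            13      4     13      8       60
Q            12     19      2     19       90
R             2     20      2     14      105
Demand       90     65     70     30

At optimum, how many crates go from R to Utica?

90

Solving gives:
  P–Elko: 60 × 4 = 240
  Q–Elko: 5 × 19 = 95
  Q–Reno: 70 × 2 = 140
  Q–Joplin: 15 × 19 = 285
  R–Utica: 90 × 2 = 180
  R–Joplin: 15 × 14 = 210
Total cost = 1150.
So R→Utica carries 90 crates.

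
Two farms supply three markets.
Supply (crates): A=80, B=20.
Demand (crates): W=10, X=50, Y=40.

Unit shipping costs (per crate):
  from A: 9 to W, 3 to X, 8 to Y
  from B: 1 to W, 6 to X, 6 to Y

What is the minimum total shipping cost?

460

One minimum-cost allocation:
  A->X: 50 × 3 = 150
  A->Y: 30 × 8 = 240
  B->W: 10 × 1 = 10
  B->Y: 10 × 6 = 60
Total = 150 + 240 + 10 + 60 = 460.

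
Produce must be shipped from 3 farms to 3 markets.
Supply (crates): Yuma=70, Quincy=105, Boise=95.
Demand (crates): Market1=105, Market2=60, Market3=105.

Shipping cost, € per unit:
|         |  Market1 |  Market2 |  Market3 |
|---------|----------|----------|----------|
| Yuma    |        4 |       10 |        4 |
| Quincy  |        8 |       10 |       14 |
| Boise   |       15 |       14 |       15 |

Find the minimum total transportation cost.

Optimal allocation:
  Yuma–Market3: 70 × €4 = €280
  Quincy–Market1: 105 × €8 = €840
  Boise–Market2: 60 × €14 = €840
  Boise–Market3: 35 × €15 = €525
Total = 280 + 840 + 840 + 525 = €2485.

2485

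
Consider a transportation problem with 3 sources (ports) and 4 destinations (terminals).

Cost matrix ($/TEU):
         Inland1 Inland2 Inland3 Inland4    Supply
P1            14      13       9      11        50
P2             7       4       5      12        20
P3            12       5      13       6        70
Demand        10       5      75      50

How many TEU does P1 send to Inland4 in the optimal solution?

Optimal shipments:
  P1->Inland3: 50 × $9 = $450
  P2->Inland3: 20 × $5 = $100
  P3->Inland1: 10 × $12 = $120
  P3->Inland2: 5 × $5 = $25
  P3->Inland3: 5 × $13 = $65
  P3->Inland4: 50 × $6 = $300
Total cost = $1060.
The route P1→Inland4 is not used.

0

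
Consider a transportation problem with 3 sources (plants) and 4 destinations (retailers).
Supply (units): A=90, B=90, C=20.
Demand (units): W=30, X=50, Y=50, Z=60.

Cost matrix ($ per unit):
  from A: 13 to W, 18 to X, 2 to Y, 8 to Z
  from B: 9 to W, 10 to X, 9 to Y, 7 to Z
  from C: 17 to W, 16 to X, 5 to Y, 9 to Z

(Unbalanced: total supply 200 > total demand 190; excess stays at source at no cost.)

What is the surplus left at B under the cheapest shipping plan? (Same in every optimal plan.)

0

Minimum-cost shipments:
  A to Y: 50 × $2 = $100
  A to Z: 40 × $8 = $320
  B to W: 30 × $9 = $270
  B to X: 50 × $10 = $500
  B to Z: 10 × $7 = $70
  C to Z: 10 × $9 = $90
Total cost = $1350.
B ships 90 of its 90, leaving 0.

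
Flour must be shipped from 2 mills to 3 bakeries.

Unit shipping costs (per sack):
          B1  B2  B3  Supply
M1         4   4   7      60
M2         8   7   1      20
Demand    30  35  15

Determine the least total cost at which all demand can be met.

One minimum-cost allocation:
  M1–B1: 30 × 4 = 120
  M1–B2: 30 × 4 = 120
  M2–B2: 5 × 7 = 35
  M2–B3: 15 × 1 = 15
Total = 120 + 120 + 35 + 15 = 290.
(Supply check: M1 ships 60; M2 ships 20.)

290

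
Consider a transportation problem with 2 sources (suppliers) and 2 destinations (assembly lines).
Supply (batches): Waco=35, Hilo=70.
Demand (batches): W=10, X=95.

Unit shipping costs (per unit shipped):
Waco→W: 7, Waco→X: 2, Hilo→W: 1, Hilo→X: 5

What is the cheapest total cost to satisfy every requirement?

Optimal allocation:
  Waco->X: 35 batches
  Hilo->W: 10 batches
  Hilo->X: 60 batches
Total cost = 380.
(Supply check: Waco ships 35; Hilo ships 70.)

380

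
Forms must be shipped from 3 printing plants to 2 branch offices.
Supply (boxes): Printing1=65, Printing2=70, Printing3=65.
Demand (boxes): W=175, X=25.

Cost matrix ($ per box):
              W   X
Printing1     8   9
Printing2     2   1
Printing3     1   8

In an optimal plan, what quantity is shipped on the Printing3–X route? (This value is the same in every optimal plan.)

The minimum-cost plan:
  Printing1 to W: 65 boxes
  Printing2 to W: 45 boxes
  Printing2 to X: 25 boxes
  Printing3 to W: 65 boxes
Total cost = $700.
The route Printing3→X is not used.

0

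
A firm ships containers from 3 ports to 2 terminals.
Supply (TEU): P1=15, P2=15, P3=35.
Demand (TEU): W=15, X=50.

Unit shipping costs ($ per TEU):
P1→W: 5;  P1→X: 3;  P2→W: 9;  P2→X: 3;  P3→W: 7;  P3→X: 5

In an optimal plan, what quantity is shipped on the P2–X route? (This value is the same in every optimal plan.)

15

Solving gives:
  P1→X: 15 × $3 = $45
  P2→X: 15 × $3 = $45
  P3→W: 15 × $7 = $105
  P3→X: 20 × $5 = $100
Total cost = $295.
So P2→X carries 15 TEU.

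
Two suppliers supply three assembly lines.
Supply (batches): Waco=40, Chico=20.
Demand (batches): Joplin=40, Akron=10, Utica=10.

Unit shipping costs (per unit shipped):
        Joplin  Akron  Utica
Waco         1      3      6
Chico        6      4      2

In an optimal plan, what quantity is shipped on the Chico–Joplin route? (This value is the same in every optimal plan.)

0

Solving gives:
  Waco–Joplin: 40 × 1 = 40
  Chico–Akron: 10 × 4 = 40
  Chico–Utica: 10 × 2 = 20
Total cost = 100.
The route Chico→Joplin is not used.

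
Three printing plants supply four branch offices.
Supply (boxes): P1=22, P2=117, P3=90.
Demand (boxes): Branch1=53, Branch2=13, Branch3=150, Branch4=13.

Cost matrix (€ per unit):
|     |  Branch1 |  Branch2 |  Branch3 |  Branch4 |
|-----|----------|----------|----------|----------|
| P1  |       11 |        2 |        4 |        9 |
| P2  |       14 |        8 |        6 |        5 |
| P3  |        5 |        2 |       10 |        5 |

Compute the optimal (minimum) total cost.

1256

An optimal shipping plan:
  P1→Branch3: 22 × €4 = €88
  P2→Branch3: 117 × €6 = €702
  P3→Branch1: 53 × €5 = €265
  P3→Branch2: 13 × €2 = €26
  P3→Branch3: 11 × €10 = €110
  P3→Branch4: 13 × €5 = €65
Total = 88 + 702 + 265 + 26 + 110 + 65 = €1256.
(Supply check: P1 ships 22; P2 ships 117; P3 ships 90.)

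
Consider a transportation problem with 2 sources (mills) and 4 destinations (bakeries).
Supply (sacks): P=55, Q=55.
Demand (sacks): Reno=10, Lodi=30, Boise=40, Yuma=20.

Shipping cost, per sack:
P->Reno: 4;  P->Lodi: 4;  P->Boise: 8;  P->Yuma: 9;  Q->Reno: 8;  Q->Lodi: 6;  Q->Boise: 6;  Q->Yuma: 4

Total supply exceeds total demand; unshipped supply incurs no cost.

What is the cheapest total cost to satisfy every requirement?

One minimum-cost allocation:
  P->Reno: 10 × 4 = 40
  P->Lodi: 30 × 4 = 120
  P->Boise: 5 × 8 = 40
  Q->Boise: 35 × 6 = 210
  Q->Yuma: 20 × 4 = 80
Total = 40 + 120 + 40 + 210 + 80 = 490.
(Supply check: P ships 45; Q ships 55.)

490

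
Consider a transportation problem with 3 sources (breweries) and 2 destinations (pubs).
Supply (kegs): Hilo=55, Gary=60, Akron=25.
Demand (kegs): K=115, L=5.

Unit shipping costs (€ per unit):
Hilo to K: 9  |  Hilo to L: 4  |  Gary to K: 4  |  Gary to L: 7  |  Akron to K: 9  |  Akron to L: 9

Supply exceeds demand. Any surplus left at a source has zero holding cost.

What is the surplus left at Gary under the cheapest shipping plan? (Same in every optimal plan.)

0

An optimal plan:
  Hilo–K: 30 × €9 = €270
  Hilo–L: 5 × €4 = €20
  Gary–K: 60 × €4 = €240
  Akron–K: 25 × €9 = €225
Total cost = €755.
Gary ships 60 of its 60, leaving 0.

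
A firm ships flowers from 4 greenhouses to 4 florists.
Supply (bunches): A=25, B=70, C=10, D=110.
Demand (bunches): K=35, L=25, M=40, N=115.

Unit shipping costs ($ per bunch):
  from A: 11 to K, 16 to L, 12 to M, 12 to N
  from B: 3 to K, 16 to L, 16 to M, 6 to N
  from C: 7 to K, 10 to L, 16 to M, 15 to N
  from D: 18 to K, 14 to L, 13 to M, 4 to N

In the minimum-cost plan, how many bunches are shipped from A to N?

0

The minimum-cost plan:
  A–M: 25 × $12 = $300
  B–K: 35 × $3 = $105
  B–N: 35 × $6 = $210
  C–L: 10 × $10 = $100
  D–L: 15 × $14 = $210
  D–M: 15 × $13 = $195
  D–N: 80 × $4 = $320
Total cost = $1440.
The route A→N is not used.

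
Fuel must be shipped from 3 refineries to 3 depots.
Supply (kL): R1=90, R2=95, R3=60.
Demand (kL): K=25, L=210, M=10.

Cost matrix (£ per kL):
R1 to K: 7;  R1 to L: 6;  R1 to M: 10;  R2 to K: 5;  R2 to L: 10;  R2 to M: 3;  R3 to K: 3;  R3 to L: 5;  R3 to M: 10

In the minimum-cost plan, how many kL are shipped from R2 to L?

The minimum-cost plan:
  R1 to L: 90 × £6 = £540
  R2 to K: 25 × £5 = £125
  R2 to L: 60 × £10 = £600
  R2 to M: 10 × £3 = £30
  R3 to L: 60 × £5 = £300
Total cost = £1595.
So R2→L carries 60 kL.

60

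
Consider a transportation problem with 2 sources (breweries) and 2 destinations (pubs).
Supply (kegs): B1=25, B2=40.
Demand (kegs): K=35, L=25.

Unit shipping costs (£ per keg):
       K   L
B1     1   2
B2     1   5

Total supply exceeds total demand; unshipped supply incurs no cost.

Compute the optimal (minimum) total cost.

An optimal shipping plan:
  B1–L: 25 × £2 = £50
  B2–K: 35 × £1 = £35
Total = 50 + 35 = £85.

85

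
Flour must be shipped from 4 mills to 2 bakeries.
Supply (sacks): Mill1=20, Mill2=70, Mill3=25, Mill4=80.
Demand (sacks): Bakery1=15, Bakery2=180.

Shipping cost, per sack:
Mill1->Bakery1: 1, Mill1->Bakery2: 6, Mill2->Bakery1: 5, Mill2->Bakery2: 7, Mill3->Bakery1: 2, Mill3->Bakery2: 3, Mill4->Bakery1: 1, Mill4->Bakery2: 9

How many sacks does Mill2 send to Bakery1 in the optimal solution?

Optimal shipments:
  Mill1->Bakery2: 20 sacks
  Mill2->Bakery2: 70 sacks
  Mill3->Bakery2: 25 sacks
  Mill4->Bakery1: 15 sacks
  Mill4->Bakery2: 65 sacks
Total cost = 1285.
The route Mill2→Bakery1 is not used.

0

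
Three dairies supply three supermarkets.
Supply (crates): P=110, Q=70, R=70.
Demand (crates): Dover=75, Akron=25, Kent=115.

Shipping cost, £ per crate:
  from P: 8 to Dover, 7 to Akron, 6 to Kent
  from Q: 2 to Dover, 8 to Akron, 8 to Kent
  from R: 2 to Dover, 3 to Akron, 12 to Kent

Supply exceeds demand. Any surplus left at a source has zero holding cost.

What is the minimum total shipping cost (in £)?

925

An optimal shipping plan:
  P to Kent: 110 × £6 = £660
  Q to Dover: 65 × £2 = £130
  Q to Kent: 5 × £8 = £40
  R to Dover: 10 × £2 = £20
  R to Akron: 25 × £3 = £75
Total = 660 + 130 + 40 + 20 + 75 = £925.
(Supply check: P ships 110; Q ships 70; R ships 35.)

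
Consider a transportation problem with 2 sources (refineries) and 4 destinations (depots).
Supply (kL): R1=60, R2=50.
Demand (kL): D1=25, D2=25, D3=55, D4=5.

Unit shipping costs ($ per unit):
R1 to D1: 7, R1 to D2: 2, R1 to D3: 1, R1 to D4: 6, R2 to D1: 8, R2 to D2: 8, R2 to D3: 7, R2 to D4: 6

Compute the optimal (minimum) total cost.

455

An optimal shipping plan:
  R1→D2: 25 kL
  R1→D3: 35 kL
  R2→D1: 25 kL
  R2→D3: 20 kL
  R2→D4: 5 kL
Total cost = $455.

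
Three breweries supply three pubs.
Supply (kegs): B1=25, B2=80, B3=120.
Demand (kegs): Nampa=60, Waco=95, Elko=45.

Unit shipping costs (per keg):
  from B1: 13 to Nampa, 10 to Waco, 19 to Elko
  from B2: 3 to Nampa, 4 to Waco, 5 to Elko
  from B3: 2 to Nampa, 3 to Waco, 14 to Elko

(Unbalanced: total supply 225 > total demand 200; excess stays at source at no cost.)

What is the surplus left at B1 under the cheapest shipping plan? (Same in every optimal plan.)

25

Minimum-cost shipments:
  B2 to Waco: 35 × 4 = 140
  B2 to Elko: 45 × 5 = 225
  B3 to Nampa: 60 × 2 = 120
  B3 to Waco: 60 × 3 = 180
Total cost = 665.
B1 ships 0 of its 25, leaving 25.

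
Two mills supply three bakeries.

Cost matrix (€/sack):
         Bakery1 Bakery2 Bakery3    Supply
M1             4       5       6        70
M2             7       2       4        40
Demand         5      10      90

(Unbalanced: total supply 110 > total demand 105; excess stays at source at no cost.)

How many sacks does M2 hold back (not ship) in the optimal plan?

0

An optimal plan:
  M1->Bakery1: 5 × €4 = €20
  M1->Bakery3: 60 × €6 = €360
  M2->Bakery2: 10 × €2 = €20
  M2->Bakery3: 30 × €4 = €120
Total cost = €520.
M2 ships 40 of its 40, leaving 0.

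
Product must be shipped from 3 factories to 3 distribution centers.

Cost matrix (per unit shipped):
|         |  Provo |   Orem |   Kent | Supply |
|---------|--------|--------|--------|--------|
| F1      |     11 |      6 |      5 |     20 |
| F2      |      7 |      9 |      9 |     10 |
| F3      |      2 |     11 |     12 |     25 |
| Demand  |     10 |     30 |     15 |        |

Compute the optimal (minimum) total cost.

380

One minimum-cost allocation:
  F1->Orem: 5 × 6 = 30
  F1->Kent: 15 × 5 = 75
  F2->Orem: 10 × 9 = 90
  F3->Provo: 10 × 2 = 20
  F3->Orem: 15 × 11 = 165
Total = 30 + 75 + 90 + 20 + 165 = 380.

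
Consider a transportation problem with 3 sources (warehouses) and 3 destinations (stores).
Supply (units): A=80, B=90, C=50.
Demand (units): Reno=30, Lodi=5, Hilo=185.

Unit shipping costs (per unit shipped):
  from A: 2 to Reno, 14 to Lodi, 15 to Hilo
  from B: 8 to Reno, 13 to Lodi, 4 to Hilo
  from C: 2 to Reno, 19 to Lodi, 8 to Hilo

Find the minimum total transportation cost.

1565

An optimal shipping plan:
  A->Reno: 30 × 2 = 60
  A->Lodi: 5 × 14 = 70
  A->Hilo: 45 × 15 = 675
  B->Hilo: 90 × 4 = 360
  C->Hilo: 50 × 8 = 400
Total = 60 + 70 + 675 + 360 + 400 = 1565.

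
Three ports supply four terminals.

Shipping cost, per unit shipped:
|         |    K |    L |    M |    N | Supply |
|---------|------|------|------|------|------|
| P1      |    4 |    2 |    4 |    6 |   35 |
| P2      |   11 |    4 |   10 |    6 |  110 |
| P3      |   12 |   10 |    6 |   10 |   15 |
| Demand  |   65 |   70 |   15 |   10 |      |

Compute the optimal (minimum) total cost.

A cheapest plan:
  P1->K: 35 × 4 = 140
  P2->K: 30 × 11 = 330
  P2->L: 70 × 4 = 280
  P2->N: 10 × 6 = 60
  P3->M: 15 × 6 = 90
Total = 140 + 330 + 280 + 60 + 90 = 900.
(Supply check: P1 ships 35; P2 ships 110; P3 ships 15.)

900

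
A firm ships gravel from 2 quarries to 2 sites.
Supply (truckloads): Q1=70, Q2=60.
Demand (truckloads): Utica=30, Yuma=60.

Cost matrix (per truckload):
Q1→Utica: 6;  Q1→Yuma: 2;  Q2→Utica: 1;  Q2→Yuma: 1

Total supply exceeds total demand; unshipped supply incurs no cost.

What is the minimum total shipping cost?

120

A cheapest plan:
  Q1 to Yuma: 30 × 2 = 60
  Q2 to Utica: 30 × 1 = 30
  Q2 to Yuma: 30 × 1 = 30
Total = 60 + 30 + 30 = 120.
(Supply check: Q1 ships 30; Q2 ships 60.)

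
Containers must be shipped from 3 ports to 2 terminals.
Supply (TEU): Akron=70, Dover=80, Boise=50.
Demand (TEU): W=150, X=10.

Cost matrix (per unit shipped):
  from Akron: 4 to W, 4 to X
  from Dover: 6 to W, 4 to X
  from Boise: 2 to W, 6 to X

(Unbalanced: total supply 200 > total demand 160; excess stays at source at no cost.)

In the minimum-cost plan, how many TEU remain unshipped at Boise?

0

An optimal plan:
  Akron to W: 70 × 4 = 280
  Dover to W: 30 × 6 = 180
  Dover to X: 10 × 4 = 40
  Boise to W: 50 × 2 = 100
Total cost = 600.
Boise ships 50 of its 50, leaving 0.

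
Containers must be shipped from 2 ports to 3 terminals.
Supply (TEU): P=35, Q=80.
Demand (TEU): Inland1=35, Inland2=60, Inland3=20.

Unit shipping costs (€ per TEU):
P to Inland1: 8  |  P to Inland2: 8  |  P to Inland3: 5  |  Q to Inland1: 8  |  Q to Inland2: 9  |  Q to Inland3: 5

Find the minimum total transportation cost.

A cheapest plan:
  P→Inland2: 35 × €8 = €280
  Q→Inland1: 35 × €8 = €280
  Q→Inland2: 25 × €9 = €225
  Q→Inland3: 20 × €5 = €100
Total = 280 + 280 + 225 + 100 = €885.
(Supply check: P ships 35; Q ships 80.)

885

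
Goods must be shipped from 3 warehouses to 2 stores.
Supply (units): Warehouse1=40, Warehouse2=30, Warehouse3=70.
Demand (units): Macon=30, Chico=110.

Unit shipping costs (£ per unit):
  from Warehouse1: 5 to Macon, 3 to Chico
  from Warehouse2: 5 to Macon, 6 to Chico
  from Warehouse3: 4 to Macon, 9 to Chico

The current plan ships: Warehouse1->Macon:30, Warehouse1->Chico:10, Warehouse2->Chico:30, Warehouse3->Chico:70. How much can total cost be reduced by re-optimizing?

Current plan cost = 30·5 + 10·3 + 30·6 + 70·9 = £990.
Optimal plan:
  Warehouse1→Chico: 40 × £3 = £120
  Warehouse2→Chico: 30 × £6 = £180
  Warehouse3→Macon: 30 × £4 = £120
  Warehouse3→Chico: 40 × £9 = £360
Optimal cost = £780.
Saving = 990 − 780 = £210.

210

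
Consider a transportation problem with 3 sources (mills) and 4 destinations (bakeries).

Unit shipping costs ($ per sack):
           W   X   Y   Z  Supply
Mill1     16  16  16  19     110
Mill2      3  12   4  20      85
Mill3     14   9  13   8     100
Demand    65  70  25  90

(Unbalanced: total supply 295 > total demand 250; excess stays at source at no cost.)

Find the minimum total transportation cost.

Optimal allocation:
  Mill1→X: 60 × $16 = $960
  Mill1→Y: 5 × $16 = $80
  Mill2→W: 65 × $3 = $195
  Mill2→Y: 20 × $4 = $80
  Mill3→X: 10 × $9 = $90
  Mill3→Z: 90 × $8 = $720
Total = 960 + 80 + 195 + 80 + 90 + 720 = $2125.

2125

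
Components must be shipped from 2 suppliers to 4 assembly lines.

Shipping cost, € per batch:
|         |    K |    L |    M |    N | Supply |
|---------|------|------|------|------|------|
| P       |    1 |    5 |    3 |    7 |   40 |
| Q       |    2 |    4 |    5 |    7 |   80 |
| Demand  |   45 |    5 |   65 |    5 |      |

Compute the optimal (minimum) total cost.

Optimal allocation:
  P to M: 40 × €3 = €120
  Q to K: 45 × €2 = €90
  Q to L: 5 × €4 = €20
  Q to M: 25 × €5 = €125
  Q to N: 5 × €7 = €35
Total = 120 + 90 + 20 + 125 + 35 = €390.
(Supply check: P ships 40; Q ships 80.)

390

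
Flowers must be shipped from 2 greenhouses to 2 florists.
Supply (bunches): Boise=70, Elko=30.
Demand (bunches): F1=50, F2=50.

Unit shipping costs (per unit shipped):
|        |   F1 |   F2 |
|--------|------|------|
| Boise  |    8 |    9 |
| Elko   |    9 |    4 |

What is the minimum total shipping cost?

An optimal shipping plan:
  Boise to F1: 50 × 8 = 400
  Boise to F2: 20 × 9 = 180
  Elko to F2: 30 × 4 = 120
Total = 400 + 180 + 120 = 700.
(Supply check: Boise ships 70; Elko ships 30.)

700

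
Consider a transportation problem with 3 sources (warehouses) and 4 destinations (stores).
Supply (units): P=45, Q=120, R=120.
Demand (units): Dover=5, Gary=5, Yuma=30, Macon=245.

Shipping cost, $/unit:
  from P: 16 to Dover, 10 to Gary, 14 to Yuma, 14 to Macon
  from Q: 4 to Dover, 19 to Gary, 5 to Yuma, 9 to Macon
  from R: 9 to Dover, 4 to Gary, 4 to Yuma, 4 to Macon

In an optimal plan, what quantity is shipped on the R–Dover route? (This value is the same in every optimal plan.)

0

Solving gives:
  P->Gary: 5 × $10 = $50
  P->Macon: 40 × $14 = $560
  Q->Dover: 5 × $4 = $20
  Q->Yuma: 30 × $5 = $150
  Q->Macon: 85 × $9 = $765
  R->Macon: 120 × $4 = $480
Total cost = $2025.
The route R→Dover is not used.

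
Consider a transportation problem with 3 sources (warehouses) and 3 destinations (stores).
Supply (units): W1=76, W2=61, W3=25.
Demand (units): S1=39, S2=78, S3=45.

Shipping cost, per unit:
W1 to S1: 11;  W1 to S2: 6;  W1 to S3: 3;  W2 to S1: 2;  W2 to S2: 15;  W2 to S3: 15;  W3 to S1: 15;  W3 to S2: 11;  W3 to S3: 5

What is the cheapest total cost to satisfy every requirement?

One minimum-cost allocation:
  W1 to S2: 56 × 6 = 336
  W1 to S3: 20 × 3 = 60
  W2 to S1: 39 × 2 = 78
  W2 to S2: 22 × 15 = 330
  W3 to S3: 25 × 5 = 125
Total = 336 + 60 + 78 + 330 + 125 = 929.

929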